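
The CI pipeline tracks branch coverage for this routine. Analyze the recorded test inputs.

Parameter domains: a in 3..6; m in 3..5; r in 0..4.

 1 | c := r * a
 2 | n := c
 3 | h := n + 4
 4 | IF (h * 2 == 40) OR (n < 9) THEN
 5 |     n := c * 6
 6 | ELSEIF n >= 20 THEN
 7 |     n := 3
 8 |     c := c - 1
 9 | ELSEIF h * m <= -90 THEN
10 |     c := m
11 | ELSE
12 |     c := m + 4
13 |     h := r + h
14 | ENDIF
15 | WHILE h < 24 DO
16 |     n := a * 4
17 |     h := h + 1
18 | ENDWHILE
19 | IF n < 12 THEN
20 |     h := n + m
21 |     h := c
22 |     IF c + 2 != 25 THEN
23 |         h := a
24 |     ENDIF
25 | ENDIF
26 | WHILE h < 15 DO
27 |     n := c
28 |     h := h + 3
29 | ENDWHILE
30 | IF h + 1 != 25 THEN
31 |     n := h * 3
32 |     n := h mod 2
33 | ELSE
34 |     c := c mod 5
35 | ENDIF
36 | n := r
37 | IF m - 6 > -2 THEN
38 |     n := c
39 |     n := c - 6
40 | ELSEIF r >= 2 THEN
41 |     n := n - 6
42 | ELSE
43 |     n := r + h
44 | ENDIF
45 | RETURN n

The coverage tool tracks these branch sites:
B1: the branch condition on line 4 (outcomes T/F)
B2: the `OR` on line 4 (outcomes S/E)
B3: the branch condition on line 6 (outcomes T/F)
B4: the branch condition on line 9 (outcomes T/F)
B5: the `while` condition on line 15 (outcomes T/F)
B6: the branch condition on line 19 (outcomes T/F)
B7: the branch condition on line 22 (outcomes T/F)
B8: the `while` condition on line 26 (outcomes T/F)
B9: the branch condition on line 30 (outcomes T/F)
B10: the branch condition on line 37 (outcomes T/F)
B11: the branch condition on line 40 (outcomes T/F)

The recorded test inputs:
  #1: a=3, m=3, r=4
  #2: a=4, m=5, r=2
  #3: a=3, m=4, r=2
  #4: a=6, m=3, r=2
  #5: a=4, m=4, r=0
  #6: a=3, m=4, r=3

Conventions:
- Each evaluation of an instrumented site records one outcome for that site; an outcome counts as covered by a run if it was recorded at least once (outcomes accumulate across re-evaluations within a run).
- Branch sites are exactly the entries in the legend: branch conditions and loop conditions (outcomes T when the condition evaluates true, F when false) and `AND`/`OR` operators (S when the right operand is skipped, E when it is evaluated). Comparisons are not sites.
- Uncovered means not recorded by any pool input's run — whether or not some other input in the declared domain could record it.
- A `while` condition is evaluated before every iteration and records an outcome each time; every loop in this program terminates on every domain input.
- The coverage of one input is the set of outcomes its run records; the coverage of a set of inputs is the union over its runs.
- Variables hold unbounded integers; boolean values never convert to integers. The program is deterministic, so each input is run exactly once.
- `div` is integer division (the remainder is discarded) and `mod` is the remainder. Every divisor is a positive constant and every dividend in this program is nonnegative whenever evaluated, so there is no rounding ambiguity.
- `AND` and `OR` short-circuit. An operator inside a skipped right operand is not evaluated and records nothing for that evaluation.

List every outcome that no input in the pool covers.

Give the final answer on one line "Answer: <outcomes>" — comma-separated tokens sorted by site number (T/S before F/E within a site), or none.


test 1 (a=3, m=3, r=4) hits B1=F, B2=E, B3=F, B4=F, B5=T, B5=F, B6=F, B8=F, B9=F, B10=F, B11=T
test 2 (a=4, m=5, r=2) hits B1=T, B2=E, B5=T, B5=F, B6=F, B8=F, B9=F, B10=T
test 3 (a=3, m=4, r=2) hits B1=T, B2=E, B5=T, B5=F, B6=F, B8=F, B9=F, B10=F, B11=T
test 4 (a=6, m=3, r=2) hits B1=F, B2=E, B3=F, B4=F, B5=T, B5=F, B6=F, B8=F, B9=F, B10=F, B11=T
test 5 (a=4, m=4, r=0) hits B1=T, B2=E, B5=T, B5=F, B6=F, B8=F, B9=F, B10=F, B11=F
test 6 (a=3, m=4, r=3) hits B1=F, B2=E, B3=F, B4=F, B5=T, B5=F, B6=F, B8=F, B9=F, B10=F, B11=T
union over the pool: B1=T, B1=F, B2=E, B3=F, B4=F, B5=T, B5=F, B6=F, B8=F, B9=F, B10=T, B10=F, B11=T, B11=F
uncovered (8 of 22): B2=S, B3=T, B4=T, B6=T, B7=T, B7=F, B8=T, B9=T
Answer: B2=S, B3=T, B4=T, B6=T, B7=T, B7=F, B8=T, B9=T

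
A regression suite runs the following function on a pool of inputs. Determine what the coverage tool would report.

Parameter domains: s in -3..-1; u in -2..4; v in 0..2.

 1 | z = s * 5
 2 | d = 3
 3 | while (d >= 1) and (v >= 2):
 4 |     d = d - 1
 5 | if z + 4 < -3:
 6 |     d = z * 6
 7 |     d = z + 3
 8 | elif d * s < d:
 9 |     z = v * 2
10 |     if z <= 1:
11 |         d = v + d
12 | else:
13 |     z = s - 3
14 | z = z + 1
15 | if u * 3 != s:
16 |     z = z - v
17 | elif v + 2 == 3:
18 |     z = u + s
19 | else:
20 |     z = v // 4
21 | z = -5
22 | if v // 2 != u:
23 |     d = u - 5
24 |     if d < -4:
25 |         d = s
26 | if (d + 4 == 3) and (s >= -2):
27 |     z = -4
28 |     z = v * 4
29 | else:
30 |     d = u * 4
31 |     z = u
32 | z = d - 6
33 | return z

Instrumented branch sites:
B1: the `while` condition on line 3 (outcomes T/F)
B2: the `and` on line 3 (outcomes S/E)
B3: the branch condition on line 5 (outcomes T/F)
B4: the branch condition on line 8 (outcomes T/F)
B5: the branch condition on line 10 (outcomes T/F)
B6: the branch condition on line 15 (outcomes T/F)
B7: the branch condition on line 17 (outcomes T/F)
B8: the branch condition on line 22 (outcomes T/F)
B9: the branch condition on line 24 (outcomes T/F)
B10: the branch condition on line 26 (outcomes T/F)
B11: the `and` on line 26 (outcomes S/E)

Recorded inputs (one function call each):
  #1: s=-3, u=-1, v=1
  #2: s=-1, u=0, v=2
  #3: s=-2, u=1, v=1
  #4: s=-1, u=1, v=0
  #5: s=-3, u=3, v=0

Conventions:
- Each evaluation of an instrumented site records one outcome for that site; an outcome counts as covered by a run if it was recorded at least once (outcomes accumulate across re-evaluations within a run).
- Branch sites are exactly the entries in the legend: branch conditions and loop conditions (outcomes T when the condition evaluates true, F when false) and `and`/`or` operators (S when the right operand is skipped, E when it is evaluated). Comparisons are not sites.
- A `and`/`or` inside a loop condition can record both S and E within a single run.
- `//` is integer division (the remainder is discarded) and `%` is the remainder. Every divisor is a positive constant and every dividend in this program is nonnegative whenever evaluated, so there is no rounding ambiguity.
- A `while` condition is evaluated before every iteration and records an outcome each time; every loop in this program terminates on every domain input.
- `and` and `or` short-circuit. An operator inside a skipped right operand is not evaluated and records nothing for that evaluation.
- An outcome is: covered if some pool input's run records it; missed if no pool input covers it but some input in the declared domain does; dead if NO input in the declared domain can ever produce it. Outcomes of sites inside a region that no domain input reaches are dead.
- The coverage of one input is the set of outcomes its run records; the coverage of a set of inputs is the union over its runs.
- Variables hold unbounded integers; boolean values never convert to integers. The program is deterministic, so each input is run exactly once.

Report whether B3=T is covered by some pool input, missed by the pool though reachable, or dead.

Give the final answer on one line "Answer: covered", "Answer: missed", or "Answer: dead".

B3=T is recorded by pool input(s) 1, 3, 5 -> covered

Answer: covered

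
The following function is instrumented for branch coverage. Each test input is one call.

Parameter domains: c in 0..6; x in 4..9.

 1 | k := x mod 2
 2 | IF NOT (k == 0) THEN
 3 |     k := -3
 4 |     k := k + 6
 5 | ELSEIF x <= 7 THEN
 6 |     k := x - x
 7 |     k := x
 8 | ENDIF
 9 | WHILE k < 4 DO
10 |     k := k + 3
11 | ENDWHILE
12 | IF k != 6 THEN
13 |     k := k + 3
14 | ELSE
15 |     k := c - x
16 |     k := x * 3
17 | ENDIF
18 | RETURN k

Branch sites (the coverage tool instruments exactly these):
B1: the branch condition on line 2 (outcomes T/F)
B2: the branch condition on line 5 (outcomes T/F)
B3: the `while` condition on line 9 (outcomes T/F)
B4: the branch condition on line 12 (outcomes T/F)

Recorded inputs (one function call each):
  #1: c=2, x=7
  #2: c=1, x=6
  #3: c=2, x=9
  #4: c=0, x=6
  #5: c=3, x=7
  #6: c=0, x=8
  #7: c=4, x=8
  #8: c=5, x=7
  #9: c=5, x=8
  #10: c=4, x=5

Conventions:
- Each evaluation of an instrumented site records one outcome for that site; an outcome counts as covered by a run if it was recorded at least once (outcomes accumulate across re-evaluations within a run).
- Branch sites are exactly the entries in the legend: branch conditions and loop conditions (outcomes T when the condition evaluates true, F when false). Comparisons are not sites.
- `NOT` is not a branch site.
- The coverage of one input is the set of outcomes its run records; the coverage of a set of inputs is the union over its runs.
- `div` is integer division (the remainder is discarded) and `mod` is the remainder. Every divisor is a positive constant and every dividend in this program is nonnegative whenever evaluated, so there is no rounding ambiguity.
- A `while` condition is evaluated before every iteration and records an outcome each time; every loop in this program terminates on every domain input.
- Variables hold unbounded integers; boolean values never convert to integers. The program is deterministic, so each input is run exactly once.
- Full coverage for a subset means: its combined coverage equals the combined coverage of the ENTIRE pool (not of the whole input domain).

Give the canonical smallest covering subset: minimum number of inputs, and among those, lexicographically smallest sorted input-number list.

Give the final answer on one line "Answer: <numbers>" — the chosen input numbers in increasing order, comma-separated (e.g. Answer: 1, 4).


input #1 (c=2, x=7): events B1->T, B3->T, B3->F, B4->F; covers B1=T, B3=T, B3=F, B4=F
input #2 (c=1, x=6): events B1->F, B2->T, B3->F, B4->F; covers B1=F, B2=T, B3=F, B4=F
input #3 (c=2, x=9): events B1->T, B3->T, B3->F, B4->F; covers B1=T, B3=T, B3=F, B4=F
input #4 (c=0, x=6): events B1->F, B2->T, B3->F, B4->F; covers B1=F, B2=T, B3=F, B4=F
input #5 (c=3, x=7): events B1->T, B3->T, B3->F, B4->F; covers B1=T, B3=T, B3=F, B4=F
input #6 (c=0, x=8): events B1->F, B2->F, B3->T, B3->T, B3->F, B4->F; covers B1=F, B2=F, B3=T, B3=F, B4=F
input #7 (c=4, x=8): events B1->F, B2->F, B3->T, B3->T, B3->F, B4->F; covers B1=F, B2=F, B3=T, B3=F, B4=F
input #8 (c=5, x=7): events B1->T, B3->T, B3->F, B4->F; covers B1=T, B3=T, B3=F, B4=F
input #9 (c=5, x=8): events B1->F, B2->F, B3->T, B3->T, B3->F, B4->F; covers B1=F, B2=F, B3=T, B3=F, B4=F
input #10 (c=4, x=5): events B1->T, B3->T, B3->F, B4->F; covers B1=T, B3=T, B3=F, B4=F
union over all inputs: B1=T, B1=F, B2=T, B2=F, B3=T, B3=F, B4=F (7 outcomes)
no size-1 subset reaches all 7 outcomes (best union: 5/7)
no size-2 subset reaches all 7 outcomes (best union: 6/7)
size 3: inputs {1, 2, 6} cover all 7 outcomes, and no lexicographically smaller subset of this size does
Answer: 1, 2, 6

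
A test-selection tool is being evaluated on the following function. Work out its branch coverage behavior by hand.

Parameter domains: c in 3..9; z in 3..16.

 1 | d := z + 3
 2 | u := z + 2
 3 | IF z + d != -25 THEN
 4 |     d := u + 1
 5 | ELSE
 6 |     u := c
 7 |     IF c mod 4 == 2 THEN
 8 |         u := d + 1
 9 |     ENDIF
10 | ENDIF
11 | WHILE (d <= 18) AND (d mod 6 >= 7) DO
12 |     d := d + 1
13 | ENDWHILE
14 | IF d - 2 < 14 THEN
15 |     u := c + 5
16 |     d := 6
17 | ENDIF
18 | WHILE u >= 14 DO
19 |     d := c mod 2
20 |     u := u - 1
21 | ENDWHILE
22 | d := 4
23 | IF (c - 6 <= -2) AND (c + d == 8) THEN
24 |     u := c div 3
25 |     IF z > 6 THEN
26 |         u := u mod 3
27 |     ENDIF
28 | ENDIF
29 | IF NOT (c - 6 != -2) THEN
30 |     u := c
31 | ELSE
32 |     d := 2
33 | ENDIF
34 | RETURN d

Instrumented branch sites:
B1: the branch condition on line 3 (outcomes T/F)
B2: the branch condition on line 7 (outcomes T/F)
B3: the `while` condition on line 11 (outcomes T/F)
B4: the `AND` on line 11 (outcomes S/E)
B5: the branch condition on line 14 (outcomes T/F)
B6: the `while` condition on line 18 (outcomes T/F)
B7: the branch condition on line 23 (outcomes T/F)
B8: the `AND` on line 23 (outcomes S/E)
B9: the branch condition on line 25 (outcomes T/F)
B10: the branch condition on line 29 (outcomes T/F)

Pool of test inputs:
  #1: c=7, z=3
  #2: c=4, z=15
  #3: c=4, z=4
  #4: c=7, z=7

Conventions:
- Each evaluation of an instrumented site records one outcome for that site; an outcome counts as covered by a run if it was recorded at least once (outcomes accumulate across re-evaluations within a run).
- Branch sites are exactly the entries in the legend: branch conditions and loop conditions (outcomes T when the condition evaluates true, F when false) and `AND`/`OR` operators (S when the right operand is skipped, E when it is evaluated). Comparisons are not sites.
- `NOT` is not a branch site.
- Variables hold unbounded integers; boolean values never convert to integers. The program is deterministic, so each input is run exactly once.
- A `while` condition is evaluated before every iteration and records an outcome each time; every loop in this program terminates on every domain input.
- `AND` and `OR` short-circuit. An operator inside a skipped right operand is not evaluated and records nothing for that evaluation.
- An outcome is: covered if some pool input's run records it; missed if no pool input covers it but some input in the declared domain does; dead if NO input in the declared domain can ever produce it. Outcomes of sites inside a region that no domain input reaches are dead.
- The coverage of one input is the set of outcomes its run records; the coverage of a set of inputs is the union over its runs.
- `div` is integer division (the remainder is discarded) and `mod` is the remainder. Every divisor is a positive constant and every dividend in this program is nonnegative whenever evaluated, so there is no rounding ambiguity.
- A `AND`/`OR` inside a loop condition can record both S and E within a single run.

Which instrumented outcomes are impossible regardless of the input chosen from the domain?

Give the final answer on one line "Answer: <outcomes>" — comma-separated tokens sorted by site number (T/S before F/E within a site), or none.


sweeping the full domain (98 inputs) for each outcome:
  B1=F: unreachable across the whole domain -> dead
  B2=T: unreachable across the whole domain -> dead
  B2=F: unreachable across the whole domain -> dead
  B3=T: unreachable across the whole domain -> dead
  reachable outcomes have witnesses, e.g. B1=T (e.g. c=3, z=3), B3=F (e.g. c=3, z=3), B4=S (e.g. c=3, z=16), B4=E (e.g. c=3, z=3)
Answer: B1=F, B2=T, B2=F, B3=T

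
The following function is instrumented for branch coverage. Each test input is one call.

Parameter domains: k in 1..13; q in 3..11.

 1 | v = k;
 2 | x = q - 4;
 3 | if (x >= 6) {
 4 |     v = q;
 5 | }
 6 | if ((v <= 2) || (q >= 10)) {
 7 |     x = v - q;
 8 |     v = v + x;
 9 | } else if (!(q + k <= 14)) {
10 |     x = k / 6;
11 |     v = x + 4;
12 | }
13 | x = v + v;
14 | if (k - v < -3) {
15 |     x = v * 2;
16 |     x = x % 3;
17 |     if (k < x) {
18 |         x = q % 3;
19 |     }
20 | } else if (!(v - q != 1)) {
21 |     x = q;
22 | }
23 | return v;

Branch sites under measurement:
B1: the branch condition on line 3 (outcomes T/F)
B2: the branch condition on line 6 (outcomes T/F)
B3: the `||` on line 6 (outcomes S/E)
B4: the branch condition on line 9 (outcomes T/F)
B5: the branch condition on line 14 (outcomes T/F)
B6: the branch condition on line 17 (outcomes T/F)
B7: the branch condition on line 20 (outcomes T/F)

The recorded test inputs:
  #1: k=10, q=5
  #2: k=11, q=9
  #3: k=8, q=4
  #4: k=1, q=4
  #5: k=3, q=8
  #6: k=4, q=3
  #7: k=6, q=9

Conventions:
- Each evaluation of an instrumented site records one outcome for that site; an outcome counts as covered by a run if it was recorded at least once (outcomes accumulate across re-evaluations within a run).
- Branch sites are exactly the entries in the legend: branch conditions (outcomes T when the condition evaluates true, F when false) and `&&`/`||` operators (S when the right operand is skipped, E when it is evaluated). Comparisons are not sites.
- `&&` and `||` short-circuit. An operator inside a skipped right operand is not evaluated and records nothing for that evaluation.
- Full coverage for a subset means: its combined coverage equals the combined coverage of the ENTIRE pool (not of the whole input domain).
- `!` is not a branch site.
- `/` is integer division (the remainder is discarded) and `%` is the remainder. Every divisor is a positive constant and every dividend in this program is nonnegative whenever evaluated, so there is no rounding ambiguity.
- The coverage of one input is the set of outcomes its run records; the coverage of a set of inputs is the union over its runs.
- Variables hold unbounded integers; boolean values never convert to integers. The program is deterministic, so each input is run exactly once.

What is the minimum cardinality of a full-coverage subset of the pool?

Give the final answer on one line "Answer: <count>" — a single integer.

input #1 (k=10, q=5): events B1->F, B3->E, B2->F, B4->T, B5->F, B7->F; covers B1=F, B2=F, B3=E, B4=T, B5=F, B7=F
input #2 (k=11, q=9): events B1->F, B3->E, B2->F, B4->T, B5->F, B7->F; covers B1=F, B2=F, B3=E, B4=T, B5=F, B7=F
input #3 (k=8, q=4): events B1->F, B3->E, B2->F, B4->F, B5->F, B7->F; covers B1=F, B2=F, B3=E, B4=F, B5=F, B7=F
input #4 (k=1, q=4): events B1->F, B3->S, B2->T, B5->F, B7->F; covers B1=F, B2=T, B3=S, B5=F, B7=F
input #5 (k=3, q=8): events B1->F, B3->E, B2->F, B4->F, B5->F, B7->F; covers B1=F, B2=F, B3=E, B4=F, B5=F, B7=F
input #6 (k=4, q=3): events B1->F, B3->E, B2->F, B4->F, B5->F, B7->T; covers B1=F, B2=F, B3=E, B4=F, B5=F, B7=T
input #7 (k=6, q=9): events B1->F, B3->E, B2->F, B4->T, B5->F, B7->F; covers B1=F, B2=F, B3=E, B4=T, B5=F, B7=F
the full pool covers 10 outcomes: B1=F, B2=T, B2=F, B3=S, B3=E, B4=T, B4=F, B5=F, B7=T, B7=F
no size-1 subset reaches all 10 outcomes (best union: 6/10)
no size-2 subset reaches all 10 outcomes (best union: 9/10)
the canonical winner is {1, 4, 6}: size 3, full 10-outcome coverage, earliest index list among size-3 covers

Answer: 3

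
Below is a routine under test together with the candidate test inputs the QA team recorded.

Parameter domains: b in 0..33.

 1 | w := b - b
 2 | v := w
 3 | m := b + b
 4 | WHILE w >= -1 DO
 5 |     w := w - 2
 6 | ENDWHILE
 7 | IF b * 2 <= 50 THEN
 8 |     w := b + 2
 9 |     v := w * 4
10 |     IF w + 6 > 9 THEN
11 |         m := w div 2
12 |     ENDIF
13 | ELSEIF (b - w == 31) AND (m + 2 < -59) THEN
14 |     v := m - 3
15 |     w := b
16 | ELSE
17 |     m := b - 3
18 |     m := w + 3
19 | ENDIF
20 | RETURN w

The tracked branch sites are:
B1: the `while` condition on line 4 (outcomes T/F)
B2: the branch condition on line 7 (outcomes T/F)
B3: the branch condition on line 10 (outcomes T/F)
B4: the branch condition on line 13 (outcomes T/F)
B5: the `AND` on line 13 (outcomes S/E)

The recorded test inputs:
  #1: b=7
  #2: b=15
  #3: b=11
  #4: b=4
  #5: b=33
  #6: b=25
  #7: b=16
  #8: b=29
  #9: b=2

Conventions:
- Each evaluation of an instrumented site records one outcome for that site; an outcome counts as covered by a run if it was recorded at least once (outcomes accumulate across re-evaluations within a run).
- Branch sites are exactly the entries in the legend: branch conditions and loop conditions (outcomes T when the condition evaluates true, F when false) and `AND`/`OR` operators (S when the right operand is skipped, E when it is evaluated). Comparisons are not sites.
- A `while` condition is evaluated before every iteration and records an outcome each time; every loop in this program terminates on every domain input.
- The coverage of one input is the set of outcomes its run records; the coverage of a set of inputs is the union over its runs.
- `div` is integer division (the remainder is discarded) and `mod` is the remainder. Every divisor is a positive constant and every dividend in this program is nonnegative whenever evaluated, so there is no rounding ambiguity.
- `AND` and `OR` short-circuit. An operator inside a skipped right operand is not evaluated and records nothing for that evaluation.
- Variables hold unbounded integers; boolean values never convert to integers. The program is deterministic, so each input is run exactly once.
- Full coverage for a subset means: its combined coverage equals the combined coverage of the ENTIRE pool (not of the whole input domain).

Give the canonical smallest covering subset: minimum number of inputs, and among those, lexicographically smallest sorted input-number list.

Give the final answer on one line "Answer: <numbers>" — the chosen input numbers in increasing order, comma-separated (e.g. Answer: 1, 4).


test 1 (b=7) fires B1->T, B1->F, B2->T, B3->T; hits B1=T, B1=F, B2=T, B3=T
test 2 (b=15) fires B1->T, B1->F, B2->T, B3->T; hits B1=T, B1=F, B2=T, B3=T
test 3 (b=11) fires B1->T, B1->F, B2->T, B3->T; hits B1=T, B1=F, B2=T, B3=T
test 4 (b=4) fires B1->T, B1->F, B2->T, B3->T; hits B1=T, B1=F, B2=T, B3=T
test 5 (b=33) fires B1->T, B1->F, B2->F, B5->S, B4->F; hits B1=T, B1=F, B2=F, B4=F, B5=S
test 6 (b=25) fires B1->T, B1->F, B2->T, B3->T; hits B1=T, B1=F, B2=T, B3=T
test 7 (b=16) fires B1->T, B1->F, B2->T, B3->T; hits B1=T, B1=F, B2=T, B3=T
test 8 (b=29) fires B1->T, B1->F, B2->F, B5->E, B4->F; hits B1=T, B1=F, B2=F, B4=F, B5=E
test 9 (b=2) fires B1->T, B1->F, B2->T, B3->T; hits B1=T, B1=F, B2=T, B3=T
pool-wide coverage (8 outcomes): B1=T, B1=F, B2=T, B2=F, B3=T, B4=F, B5=S, B5=E
every size-1 subset falls short of the 8 outcomes (best: 5/8)
every size-2 subset falls short of the 8 outcomes (best: 7/8)
inputs {1, 5, 8} (size 3) cover everything; no size-3 subset with a lexicographically smaller index list covers all 8
Answer: 1, 5, 8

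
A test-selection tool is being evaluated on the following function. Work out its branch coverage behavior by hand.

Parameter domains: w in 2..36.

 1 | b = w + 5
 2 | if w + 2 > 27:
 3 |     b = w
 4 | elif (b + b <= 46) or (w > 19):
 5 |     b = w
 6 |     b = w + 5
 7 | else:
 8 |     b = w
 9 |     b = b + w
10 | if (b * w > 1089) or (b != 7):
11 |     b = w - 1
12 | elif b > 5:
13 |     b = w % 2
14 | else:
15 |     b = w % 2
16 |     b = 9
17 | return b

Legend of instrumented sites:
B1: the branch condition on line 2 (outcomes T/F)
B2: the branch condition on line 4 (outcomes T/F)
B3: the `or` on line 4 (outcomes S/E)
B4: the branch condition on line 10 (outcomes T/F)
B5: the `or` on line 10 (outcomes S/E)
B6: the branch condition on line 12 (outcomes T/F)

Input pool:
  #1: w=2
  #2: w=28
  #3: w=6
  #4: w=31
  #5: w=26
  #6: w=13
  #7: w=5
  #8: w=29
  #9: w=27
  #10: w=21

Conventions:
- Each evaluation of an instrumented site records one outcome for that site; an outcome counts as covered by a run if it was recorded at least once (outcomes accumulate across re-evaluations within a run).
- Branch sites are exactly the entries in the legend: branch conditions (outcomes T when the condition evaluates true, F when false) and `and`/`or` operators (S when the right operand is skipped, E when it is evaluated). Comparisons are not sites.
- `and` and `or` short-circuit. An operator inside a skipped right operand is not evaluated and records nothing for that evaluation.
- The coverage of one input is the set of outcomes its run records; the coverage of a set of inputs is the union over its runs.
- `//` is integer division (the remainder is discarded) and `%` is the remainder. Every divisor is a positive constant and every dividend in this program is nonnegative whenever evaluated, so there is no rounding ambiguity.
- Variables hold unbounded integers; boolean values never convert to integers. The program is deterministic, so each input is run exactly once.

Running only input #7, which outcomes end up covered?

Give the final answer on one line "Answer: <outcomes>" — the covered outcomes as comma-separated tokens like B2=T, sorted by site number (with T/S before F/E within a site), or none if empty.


Running input #7 (w=5), event by event:
  B1->F, B3->S, B2->T, B5->E, B4->T
deduplicating events, the covered set is: B1=F, B2=T, B3=S, B4=T, B5=E
Answer: B1=F, B2=T, B3=S, B4=T, B5=E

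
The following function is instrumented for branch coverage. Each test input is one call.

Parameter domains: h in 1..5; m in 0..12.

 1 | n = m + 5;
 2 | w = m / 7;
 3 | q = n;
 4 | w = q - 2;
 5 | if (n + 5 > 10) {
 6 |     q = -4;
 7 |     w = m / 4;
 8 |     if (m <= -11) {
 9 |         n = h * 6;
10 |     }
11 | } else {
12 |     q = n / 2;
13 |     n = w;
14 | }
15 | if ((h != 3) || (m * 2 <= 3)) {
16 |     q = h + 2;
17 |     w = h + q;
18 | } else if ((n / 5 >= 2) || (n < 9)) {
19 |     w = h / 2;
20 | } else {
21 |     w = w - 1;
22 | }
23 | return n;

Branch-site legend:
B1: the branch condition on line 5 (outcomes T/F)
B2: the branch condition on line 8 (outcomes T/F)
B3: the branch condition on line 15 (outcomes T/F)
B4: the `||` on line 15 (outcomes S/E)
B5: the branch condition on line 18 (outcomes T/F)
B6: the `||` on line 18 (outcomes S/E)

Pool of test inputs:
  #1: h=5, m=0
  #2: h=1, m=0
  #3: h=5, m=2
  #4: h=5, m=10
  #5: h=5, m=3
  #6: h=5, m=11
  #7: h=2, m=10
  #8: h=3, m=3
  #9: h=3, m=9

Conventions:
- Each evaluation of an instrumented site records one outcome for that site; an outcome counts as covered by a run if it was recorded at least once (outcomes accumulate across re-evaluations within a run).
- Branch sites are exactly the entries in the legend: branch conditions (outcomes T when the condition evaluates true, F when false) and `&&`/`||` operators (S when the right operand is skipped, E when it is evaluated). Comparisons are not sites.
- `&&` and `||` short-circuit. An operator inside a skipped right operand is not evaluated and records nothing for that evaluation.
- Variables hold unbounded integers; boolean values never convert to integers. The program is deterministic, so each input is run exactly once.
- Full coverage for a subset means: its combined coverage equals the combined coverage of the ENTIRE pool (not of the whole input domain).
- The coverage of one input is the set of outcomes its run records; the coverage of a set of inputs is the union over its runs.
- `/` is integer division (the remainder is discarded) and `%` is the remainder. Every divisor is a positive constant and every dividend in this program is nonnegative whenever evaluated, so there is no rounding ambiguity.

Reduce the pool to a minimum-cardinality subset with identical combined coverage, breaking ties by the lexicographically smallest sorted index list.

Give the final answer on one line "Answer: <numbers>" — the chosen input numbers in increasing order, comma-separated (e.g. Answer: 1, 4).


run #1 (h=5, m=0) runs B1->F, B4->S, B3->T; records B1=F, B3=T, B4=S
run #2 (h=1, m=0) runs B1->F, B4->S, B3->T; records B1=F, B3=T, B4=S
run #3 (h=5, m=2) runs B1->T, B2->F, B4->S, B3->T; records B1=T, B2=F, B3=T, B4=S
run #4 (h=5, m=10) runs B1->T, B2->F, B4->S, B3->T; records B1=T, B2=F, B3=T, B4=S
run #5 (h=5, m=3) runs B1->T, B2->F, B4->S, B3->T; records B1=T, B2=F, B3=T, B4=S
run #6 (h=5, m=11) runs B1->T, B2->F, B4->S, B3->T; records B1=T, B2=F, B3=T, B4=S
run #7 (h=2, m=10) runs B1->T, B2->F, B4->S, B3->T; records B1=T, B2=F, B3=T, B4=S
run #8 (h=3, m=3) runs B1->T, B2->F, B4->E, B3->F, B6->E, B5->T; records B1=T, B2=F, B3=F, B4=E, B5=T, B6=E
run #9 (h=3, m=9) runs B1->T, B2->F, B4->E, B3->F, B6->S, B5->T; records B1=T, B2=F, B3=F, B4=E, B5=T, B6=S
pool-wide coverage (10 outcomes): B1=T, B1=F, B2=F, B3=T, B3=F, B4=S, B4=E, B5=T, B6=S, B6=E
no size-1 subset reaches all 10 outcomes (best union: 6/10)
no size-2 subset reaches all 10 outcomes (best union: 9/10)
size 3: inputs {1, 8, 9} cover all 10 outcomes, and no lexicographically smaller subset of this size does
Answer: 1, 8, 9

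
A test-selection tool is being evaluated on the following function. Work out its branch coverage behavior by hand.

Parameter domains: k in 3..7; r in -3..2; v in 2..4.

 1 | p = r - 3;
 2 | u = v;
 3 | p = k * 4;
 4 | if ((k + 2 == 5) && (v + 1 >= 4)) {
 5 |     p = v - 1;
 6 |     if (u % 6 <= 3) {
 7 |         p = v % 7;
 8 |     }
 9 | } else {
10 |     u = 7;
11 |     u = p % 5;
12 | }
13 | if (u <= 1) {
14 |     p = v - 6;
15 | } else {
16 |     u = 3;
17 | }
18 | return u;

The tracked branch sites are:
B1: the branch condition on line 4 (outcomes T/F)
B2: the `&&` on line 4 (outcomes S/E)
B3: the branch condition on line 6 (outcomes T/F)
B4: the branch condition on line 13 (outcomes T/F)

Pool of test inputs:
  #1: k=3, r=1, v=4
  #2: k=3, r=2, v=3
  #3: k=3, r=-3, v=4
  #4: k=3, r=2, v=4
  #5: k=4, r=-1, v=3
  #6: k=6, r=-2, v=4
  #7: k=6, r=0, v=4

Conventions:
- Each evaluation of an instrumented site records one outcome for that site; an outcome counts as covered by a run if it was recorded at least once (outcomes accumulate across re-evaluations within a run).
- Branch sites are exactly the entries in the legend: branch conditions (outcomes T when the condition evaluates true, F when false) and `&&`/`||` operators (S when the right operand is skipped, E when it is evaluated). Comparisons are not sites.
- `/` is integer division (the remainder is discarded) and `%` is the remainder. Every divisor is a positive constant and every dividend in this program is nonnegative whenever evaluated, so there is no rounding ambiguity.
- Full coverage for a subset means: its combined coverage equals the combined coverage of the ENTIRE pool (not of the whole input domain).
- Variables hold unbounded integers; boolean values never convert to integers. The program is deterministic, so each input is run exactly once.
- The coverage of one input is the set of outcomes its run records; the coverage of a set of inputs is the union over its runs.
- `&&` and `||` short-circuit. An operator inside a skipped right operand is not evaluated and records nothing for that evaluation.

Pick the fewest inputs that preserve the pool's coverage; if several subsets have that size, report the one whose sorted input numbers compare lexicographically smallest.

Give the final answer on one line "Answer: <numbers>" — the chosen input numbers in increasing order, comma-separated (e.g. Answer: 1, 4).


input #1, k=3, r=1, v=4: events B2->E, B1->T, B3->F, B4->F; outcomes B1=T, B2=E, B3=F, B4=F
input #2, k=3, r=2, v=3: events B2->E, B1->T, B3->T, B4->F; outcomes B1=T, B2=E, B3=T, B4=F
input #3, k=3, r=-3, v=4: events B2->E, B1->T, B3->F, B4->F; outcomes B1=T, B2=E, B3=F, B4=F
input #4, k=3, r=2, v=4: events B2->E, B1->T, B3->F, B4->F; outcomes B1=T, B2=E, B3=F, B4=F
input #5, k=4, r=-1, v=3: events B2->S, B1->F, B4->T; outcomes B1=F, B2=S, B4=T
input #6, k=6, r=-2, v=4: events B2->S, B1->F, B4->F; outcomes B1=F, B2=S, B4=F
input #7, k=6, r=0, v=4: events B2->S, B1->F, B4->F; outcomes B1=F, B2=S, B4=F
pool-wide coverage (8 outcomes): B1=T, B1=F, B2=S, B2=E, B3=T, B3=F, B4=T, B4=F
every size-1 subset falls short of the 8 outcomes (best: 4/8)
every size-2 subset falls short of the 8 outcomes (best: 7/8)
size 3: inputs {1, 2, 5} cover all 8 outcomes, and no lexicographically smaller subset of this size does
Answer: 1, 2, 5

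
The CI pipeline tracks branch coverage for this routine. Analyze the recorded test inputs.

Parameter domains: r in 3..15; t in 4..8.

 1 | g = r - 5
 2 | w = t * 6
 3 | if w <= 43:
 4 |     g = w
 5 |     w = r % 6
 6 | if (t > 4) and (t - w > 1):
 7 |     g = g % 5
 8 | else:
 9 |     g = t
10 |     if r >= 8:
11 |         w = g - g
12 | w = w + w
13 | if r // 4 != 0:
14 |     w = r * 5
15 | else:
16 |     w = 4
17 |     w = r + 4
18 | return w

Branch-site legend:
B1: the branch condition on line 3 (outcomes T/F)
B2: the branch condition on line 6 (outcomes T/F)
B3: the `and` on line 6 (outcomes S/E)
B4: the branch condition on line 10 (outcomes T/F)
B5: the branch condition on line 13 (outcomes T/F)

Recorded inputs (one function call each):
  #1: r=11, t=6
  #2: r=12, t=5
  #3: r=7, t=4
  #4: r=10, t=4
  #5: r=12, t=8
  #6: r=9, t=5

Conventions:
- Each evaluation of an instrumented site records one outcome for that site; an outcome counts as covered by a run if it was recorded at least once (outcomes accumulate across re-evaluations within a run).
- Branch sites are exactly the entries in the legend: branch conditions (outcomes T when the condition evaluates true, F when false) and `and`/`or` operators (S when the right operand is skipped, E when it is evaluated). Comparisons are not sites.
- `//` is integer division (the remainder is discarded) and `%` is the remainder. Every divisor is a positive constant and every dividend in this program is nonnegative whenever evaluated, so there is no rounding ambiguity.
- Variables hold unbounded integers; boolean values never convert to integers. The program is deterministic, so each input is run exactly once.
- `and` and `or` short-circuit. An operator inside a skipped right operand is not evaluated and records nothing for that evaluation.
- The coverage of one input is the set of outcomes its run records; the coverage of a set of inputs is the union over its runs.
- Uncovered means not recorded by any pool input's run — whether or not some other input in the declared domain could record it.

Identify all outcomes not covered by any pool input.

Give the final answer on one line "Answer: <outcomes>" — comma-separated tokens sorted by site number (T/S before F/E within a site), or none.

run #1 (r=11, t=6) records B1=T, B2=F, B3=E, B4=T, B5=T
run #2 (r=12, t=5) records B1=T, B2=T, B3=E, B5=T
run #3 (r=7, t=4) records B1=T, B2=F, B3=S, B4=F, B5=T
run #4 (r=10, t=4) records B1=T, B2=F, B3=S, B4=T, B5=T
run #5 (r=12, t=8) records B1=F, B2=F, B3=E, B4=T, B5=T
run #6 (r=9, t=5) records B1=T, B2=T, B3=E, B5=T
union over the pool: B1=T, B1=F, B2=T, B2=F, B3=S, B3=E, B4=T, B4=F, B5=T
uncovered (1 of 10): B5=F

Answer: B5=F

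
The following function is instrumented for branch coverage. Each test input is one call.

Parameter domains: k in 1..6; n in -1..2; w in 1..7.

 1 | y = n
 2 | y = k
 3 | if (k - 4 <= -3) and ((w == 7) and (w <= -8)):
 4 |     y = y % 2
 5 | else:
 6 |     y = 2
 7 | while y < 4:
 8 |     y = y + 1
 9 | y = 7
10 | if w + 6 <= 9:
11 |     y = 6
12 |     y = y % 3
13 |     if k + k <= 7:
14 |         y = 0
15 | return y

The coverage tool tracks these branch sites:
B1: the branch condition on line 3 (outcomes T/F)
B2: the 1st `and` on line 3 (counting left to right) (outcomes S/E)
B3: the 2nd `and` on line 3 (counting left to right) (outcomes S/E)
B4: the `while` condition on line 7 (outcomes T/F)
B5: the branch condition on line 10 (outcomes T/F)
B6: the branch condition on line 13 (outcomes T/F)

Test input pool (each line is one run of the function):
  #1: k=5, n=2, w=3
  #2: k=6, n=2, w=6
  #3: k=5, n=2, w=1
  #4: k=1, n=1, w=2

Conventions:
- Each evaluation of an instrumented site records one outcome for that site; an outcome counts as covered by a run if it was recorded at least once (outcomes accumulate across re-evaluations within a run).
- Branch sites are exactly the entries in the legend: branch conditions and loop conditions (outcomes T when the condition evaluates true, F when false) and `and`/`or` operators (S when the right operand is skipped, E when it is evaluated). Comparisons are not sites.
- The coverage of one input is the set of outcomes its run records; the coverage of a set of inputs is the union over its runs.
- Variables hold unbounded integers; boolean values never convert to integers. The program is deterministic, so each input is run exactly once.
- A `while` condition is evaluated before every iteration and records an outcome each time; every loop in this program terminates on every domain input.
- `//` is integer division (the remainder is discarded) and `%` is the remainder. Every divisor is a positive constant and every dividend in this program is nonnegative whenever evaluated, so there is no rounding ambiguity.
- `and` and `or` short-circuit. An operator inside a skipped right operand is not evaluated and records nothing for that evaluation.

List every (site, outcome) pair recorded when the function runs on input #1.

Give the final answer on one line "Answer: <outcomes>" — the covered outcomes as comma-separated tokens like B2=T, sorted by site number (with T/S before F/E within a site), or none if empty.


Tracing the run of input #1 (k=5, n=2, w=3):
  B2->S, B1->F, B4->T, B4->T, B4->F, B5->T, B6->F
as a set, this run covers: B1=F, B2=S, B4=T, B4=F, B5=T, B6=F
Answer: B1=F, B2=S, B4=T, B4=F, B5=T, B6=F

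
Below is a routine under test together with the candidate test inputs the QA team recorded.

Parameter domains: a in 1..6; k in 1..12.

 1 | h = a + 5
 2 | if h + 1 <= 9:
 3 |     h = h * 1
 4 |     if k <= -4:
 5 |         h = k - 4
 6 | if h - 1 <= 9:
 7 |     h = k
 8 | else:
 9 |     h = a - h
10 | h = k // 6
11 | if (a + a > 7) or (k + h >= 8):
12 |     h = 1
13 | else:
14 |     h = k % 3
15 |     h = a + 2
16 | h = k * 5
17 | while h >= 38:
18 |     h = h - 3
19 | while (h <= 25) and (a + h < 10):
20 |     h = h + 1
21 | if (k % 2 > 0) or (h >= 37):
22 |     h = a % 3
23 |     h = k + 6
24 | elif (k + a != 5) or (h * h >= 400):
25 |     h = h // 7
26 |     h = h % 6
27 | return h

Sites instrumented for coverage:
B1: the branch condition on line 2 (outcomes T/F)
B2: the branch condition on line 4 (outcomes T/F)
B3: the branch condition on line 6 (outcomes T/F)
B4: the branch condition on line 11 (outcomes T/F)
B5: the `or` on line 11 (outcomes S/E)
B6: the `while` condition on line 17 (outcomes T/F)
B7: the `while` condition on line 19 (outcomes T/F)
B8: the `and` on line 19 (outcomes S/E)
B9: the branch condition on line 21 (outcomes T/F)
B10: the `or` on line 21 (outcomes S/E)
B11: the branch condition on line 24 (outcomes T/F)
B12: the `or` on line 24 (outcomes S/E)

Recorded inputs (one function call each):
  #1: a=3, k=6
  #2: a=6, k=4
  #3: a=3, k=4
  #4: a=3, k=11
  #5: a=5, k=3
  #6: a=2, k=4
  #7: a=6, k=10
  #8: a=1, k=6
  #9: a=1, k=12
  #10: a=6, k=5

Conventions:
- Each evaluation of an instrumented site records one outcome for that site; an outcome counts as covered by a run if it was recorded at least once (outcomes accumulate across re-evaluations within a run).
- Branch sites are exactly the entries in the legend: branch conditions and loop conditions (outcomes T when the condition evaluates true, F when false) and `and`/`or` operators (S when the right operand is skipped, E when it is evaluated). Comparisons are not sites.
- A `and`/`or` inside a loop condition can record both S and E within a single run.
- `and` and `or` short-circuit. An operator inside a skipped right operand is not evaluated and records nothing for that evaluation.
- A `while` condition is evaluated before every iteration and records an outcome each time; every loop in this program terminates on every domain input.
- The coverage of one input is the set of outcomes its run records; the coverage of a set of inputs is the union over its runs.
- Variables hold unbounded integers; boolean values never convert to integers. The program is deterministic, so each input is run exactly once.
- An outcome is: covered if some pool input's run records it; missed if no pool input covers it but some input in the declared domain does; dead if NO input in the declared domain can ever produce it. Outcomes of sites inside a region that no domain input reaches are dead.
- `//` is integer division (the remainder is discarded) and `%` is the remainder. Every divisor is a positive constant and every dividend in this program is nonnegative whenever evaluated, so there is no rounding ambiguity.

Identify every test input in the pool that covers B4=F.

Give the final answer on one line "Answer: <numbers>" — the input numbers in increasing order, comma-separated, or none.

input #1 (a=3, k=6): hits B4=F
input #2 (a=6, k=4): never hits B4=F
input #3 (a=3, k=4): hits B4=F
input #4 (a=3, k=11): never hits B4=F
input #5 (a=5, k=3): never hits B4=F
input #6 (a=2, k=4): hits B4=F
input #7 (a=6, k=10): never hits B4=F
input #8 (a=1, k=6): hits B4=F
input #9 (a=1, k=12): never hits B4=F
input #10 (a=6, k=5): never hits B4=F

Answer: 1, 3, 6, 8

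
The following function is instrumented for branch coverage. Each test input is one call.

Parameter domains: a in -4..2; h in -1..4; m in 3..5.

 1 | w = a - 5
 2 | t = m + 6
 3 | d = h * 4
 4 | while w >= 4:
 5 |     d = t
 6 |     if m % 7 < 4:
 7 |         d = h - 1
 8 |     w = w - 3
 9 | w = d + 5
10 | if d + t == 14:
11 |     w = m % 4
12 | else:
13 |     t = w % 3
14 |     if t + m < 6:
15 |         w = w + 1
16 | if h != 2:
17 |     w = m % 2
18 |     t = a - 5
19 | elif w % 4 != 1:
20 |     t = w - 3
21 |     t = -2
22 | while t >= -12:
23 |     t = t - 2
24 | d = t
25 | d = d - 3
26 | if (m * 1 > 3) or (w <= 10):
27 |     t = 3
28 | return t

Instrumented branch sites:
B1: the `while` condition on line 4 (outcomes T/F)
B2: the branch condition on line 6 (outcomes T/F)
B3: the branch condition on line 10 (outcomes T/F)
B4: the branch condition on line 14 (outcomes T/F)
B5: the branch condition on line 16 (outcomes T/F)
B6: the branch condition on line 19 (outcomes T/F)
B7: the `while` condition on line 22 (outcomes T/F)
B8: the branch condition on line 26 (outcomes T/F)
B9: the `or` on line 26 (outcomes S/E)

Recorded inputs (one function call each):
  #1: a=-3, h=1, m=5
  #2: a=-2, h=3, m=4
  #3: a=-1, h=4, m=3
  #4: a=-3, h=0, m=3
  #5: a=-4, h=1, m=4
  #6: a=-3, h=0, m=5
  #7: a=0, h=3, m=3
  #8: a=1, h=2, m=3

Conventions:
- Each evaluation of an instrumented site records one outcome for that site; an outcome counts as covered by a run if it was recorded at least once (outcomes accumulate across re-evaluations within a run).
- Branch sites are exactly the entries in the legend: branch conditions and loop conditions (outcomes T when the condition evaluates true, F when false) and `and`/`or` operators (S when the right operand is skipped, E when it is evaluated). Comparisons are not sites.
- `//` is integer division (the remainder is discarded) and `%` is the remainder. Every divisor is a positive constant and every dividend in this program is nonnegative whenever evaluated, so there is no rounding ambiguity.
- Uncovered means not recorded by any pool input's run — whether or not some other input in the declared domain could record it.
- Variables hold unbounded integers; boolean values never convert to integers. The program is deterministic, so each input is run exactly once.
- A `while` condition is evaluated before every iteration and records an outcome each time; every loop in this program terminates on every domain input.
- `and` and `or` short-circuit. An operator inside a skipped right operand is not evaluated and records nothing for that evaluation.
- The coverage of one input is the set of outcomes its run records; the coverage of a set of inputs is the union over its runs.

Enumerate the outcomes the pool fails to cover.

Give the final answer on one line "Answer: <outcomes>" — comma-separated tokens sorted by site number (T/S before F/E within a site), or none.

run #1 (a=-3, h=1, m=5) runs B1->F, B3->F, B4->T, B5->T, B7->T, B7->T, B7->T, B7->F, B9->S, B8->T; records B1=F, B3=F, B4=T, B5=T, B7=T, B7=F, B8=T, B9=S
run #2 (a=-2, h=3, m=4) runs B1->F, B3->F, B4->F, B5->T, B7->T, B7->T, B7->T, B7->F, B9->S, B8->T; records B1=F, B3=F, B4=F, B5=T, B7=T, B7=F, B8=T, B9=S
run #3 (a=-1, h=4, m=3) runs B1->F, B3->F, B4->T, B5->T, B7->T, B7->T, B7->T, B7->T, B7->F, B9->E, B8->T; records B1=F, B3=F, B4=T, B5=T, B7=T, B7=F, B8=T, B9=E
run #4 (a=-3, h=0, m=3) runs B1->F, B3->F, B4->T, B5->T, B7->T, B7->T, B7->T, B7->F, B9->E, B8->T; records B1=F, B3=F, B4=T, B5=T, B7=T, B7=F, B8=T, B9=E
run #5 (a=-4, h=1, m=4) runs B1->F, B3->T, B5->T, B7->T, B7->T, B7->F, B9->S, B8->T; records B1=F, B3=T, B5=T, B7=T, B7=F, B8=T, B9=S
run #6 (a=-3, h=0, m=5) runs B1->F, B3->F, B4->F, B5->T, B7->T, B7->T, B7->T, B7->F, B9->S, B8->T; records B1=F, B3=F, B4=F, B5=T, B7=T, B7=F, B8=T, B9=S
run #7 (a=0, h=3, m=3) runs B1->F, B3->F, B4->T, B5->T, B7->T, B7->T, B7->T, B7->T, B7->F, B9->E, B8->T; records B1=F, B3=F, B4=T, B5=T, B7=T, B7=F, B8=T, B9=E
run #8 (a=1, h=2, m=3) runs B1->F, B3->F, B4->T, B5->F, B6->T, B7->T, B7->T, B7->T, B7->T, B7->T, B7->T, B7->F, B9->E, B8->F; records B1=F, B3=F, B4=T, B5=F, B6=T, B7=T, B7=F, B8=F, B9=E
union over the pool: B1=F, B3=T, B3=F, B4=T, B4=F, B5=T, B5=F, B6=T, B7=T, B7=F, B8=T, B8=F, B9=S, B9=E
uncovered (4 of 18): B1=T, B2=T, B2=F, B6=F

Answer: B1=T, B2=T, B2=F, B6=F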